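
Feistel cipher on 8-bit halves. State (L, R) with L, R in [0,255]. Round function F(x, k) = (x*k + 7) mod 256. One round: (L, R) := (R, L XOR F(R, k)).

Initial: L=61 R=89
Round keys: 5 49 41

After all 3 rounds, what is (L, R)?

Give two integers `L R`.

Round 1 (k=5): L=89 R=249
Round 2 (k=49): L=249 R=233
Round 3 (k=41): L=233 R=161

Answer: 233 161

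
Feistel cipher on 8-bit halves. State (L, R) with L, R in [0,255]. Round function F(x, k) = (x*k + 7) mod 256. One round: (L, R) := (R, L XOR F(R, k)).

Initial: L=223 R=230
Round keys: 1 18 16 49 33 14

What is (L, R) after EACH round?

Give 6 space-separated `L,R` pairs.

Round 1 (k=1): L=230 R=50
Round 2 (k=18): L=50 R=109
Round 3 (k=16): L=109 R=229
Round 4 (k=49): L=229 R=177
Round 5 (k=33): L=177 R=61
Round 6 (k=14): L=61 R=236

Answer: 230,50 50,109 109,229 229,177 177,61 61,236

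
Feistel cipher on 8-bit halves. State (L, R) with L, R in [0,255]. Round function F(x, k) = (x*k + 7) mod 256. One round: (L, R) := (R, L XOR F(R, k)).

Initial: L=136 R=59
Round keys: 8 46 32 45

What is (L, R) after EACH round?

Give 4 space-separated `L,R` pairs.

Round 1 (k=8): L=59 R=87
Round 2 (k=46): L=87 R=146
Round 3 (k=32): L=146 R=16
Round 4 (k=45): L=16 R=69

Answer: 59,87 87,146 146,16 16,69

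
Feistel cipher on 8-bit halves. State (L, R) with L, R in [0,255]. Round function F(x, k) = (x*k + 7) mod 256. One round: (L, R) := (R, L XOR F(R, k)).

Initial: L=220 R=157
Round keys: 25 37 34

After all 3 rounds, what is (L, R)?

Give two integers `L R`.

Answer: 26 251

Derivation:
Round 1 (k=25): L=157 R=128
Round 2 (k=37): L=128 R=26
Round 3 (k=34): L=26 R=251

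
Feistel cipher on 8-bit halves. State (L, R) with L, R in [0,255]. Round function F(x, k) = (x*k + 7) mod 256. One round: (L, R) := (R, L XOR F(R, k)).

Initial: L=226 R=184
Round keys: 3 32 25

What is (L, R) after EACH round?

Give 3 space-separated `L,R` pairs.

Round 1 (k=3): L=184 R=205
Round 2 (k=32): L=205 R=31
Round 3 (k=25): L=31 R=195

Answer: 184,205 205,31 31,195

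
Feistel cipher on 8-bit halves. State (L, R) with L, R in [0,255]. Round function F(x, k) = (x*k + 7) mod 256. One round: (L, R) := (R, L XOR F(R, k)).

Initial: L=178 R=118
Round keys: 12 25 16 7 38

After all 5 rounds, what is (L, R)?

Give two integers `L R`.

Answer: 183 171

Derivation:
Round 1 (k=12): L=118 R=61
Round 2 (k=25): L=61 R=138
Round 3 (k=16): L=138 R=154
Round 4 (k=7): L=154 R=183
Round 5 (k=38): L=183 R=171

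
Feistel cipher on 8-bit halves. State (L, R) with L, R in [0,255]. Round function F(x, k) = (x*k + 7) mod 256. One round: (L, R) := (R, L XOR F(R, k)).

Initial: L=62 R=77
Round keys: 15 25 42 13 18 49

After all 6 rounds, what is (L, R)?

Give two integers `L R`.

Round 1 (k=15): L=77 R=180
Round 2 (k=25): L=180 R=214
Round 3 (k=42): L=214 R=151
Round 4 (k=13): L=151 R=100
Round 5 (k=18): L=100 R=152
Round 6 (k=49): L=152 R=123

Answer: 152 123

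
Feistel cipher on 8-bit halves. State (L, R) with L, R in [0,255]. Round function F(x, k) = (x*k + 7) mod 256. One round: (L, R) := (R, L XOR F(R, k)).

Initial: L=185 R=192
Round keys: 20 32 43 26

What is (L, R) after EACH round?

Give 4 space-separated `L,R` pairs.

Answer: 192,190 190,7 7,138 138,12

Derivation:
Round 1 (k=20): L=192 R=190
Round 2 (k=32): L=190 R=7
Round 3 (k=43): L=7 R=138
Round 4 (k=26): L=138 R=12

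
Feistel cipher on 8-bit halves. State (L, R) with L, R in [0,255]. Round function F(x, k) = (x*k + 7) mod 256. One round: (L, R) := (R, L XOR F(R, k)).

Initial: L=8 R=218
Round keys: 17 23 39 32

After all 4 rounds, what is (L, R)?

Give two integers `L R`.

Answer: 210 203

Derivation:
Round 1 (k=17): L=218 R=137
Round 2 (k=23): L=137 R=140
Round 3 (k=39): L=140 R=210
Round 4 (k=32): L=210 R=203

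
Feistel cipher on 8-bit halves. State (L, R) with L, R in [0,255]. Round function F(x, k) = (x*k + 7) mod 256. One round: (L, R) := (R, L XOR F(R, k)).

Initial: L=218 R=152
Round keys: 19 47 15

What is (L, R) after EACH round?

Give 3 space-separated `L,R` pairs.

Round 1 (k=19): L=152 R=149
Round 2 (k=47): L=149 R=250
Round 3 (k=15): L=250 R=56

Answer: 152,149 149,250 250,56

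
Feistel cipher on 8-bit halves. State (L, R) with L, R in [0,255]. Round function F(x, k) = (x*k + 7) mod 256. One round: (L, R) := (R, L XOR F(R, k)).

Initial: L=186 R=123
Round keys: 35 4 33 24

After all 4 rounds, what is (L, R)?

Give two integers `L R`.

Round 1 (k=35): L=123 R=98
Round 2 (k=4): L=98 R=244
Round 3 (k=33): L=244 R=25
Round 4 (k=24): L=25 R=171

Answer: 25 171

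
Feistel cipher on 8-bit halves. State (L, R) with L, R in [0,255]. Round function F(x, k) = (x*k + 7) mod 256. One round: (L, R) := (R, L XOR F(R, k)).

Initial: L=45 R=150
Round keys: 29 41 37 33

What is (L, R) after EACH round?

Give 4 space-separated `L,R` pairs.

Answer: 150,40 40,249 249,44 44,74

Derivation:
Round 1 (k=29): L=150 R=40
Round 2 (k=41): L=40 R=249
Round 3 (k=37): L=249 R=44
Round 4 (k=33): L=44 R=74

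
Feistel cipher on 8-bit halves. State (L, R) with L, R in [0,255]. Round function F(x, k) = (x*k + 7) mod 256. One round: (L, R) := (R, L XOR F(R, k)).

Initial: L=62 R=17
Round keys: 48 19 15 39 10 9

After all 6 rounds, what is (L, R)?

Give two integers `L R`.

Round 1 (k=48): L=17 R=9
Round 2 (k=19): L=9 R=163
Round 3 (k=15): L=163 R=157
Round 4 (k=39): L=157 R=81
Round 5 (k=10): L=81 R=172
Round 6 (k=9): L=172 R=66

Answer: 172 66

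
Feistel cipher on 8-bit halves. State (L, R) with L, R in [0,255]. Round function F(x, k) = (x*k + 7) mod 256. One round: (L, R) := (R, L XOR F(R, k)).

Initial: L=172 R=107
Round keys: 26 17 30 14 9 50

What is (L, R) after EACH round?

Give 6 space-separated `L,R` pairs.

Round 1 (k=26): L=107 R=73
Round 2 (k=17): L=73 R=139
Round 3 (k=30): L=139 R=24
Round 4 (k=14): L=24 R=220
Round 5 (k=9): L=220 R=219
Round 6 (k=50): L=219 R=17

Answer: 107,73 73,139 139,24 24,220 220,219 219,17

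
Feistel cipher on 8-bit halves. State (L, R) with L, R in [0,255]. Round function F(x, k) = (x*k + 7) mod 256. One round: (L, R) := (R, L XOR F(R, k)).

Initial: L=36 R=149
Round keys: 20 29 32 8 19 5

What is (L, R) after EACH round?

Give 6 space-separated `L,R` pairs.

Answer: 149,143 143,175 175,104 104,232 232,87 87,82

Derivation:
Round 1 (k=20): L=149 R=143
Round 2 (k=29): L=143 R=175
Round 3 (k=32): L=175 R=104
Round 4 (k=8): L=104 R=232
Round 5 (k=19): L=232 R=87
Round 6 (k=5): L=87 R=82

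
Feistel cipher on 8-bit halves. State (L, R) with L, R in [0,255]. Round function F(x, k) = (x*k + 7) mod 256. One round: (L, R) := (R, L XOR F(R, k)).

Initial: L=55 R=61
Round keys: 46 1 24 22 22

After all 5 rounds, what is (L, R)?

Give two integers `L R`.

Answer: 137 32

Derivation:
Round 1 (k=46): L=61 R=202
Round 2 (k=1): L=202 R=236
Round 3 (k=24): L=236 R=237
Round 4 (k=22): L=237 R=137
Round 5 (k=22): L=137 R=32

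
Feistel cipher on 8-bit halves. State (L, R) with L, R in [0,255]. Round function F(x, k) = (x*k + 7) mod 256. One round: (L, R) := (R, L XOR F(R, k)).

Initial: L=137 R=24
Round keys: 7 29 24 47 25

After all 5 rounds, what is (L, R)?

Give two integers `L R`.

Round 1 (k=7): L=24 R=38
Round 2 (k=29): L=38 R=77
Round 3 (k=24): L=77 R=25
Round 4 (k=47): L=25 R=211
Round 5 (k=25): L=211 R=187

Answer: 211 187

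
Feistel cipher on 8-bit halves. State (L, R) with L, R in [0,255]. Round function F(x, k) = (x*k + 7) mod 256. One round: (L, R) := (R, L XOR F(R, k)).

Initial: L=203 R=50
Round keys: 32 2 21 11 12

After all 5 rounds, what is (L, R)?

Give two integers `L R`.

Answer: 110 27

Derivation:
Round 1 (k=32): L=50 R=140
Round 2 (k=2): L=140 R=45
Round 3 (k=21): L=45 R=52
Round 4 (k=11): L=52 R=110
Round 5 (k=12): L=110 R=27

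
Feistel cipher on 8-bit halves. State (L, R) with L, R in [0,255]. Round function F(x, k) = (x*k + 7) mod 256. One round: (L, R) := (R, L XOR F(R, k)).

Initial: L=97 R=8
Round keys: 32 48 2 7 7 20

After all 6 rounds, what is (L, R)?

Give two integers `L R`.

Round 1 (k=32): L=8 R=102
Round 2 (k=48): L=102 R=47
Round 3 (k=2): L=47 R=3
Round 4 (k=7): L=3 R=51
Round 5 (k=7): L=51 R=111
Round 6 (k=20): L=111 R=128

Answer: 111 128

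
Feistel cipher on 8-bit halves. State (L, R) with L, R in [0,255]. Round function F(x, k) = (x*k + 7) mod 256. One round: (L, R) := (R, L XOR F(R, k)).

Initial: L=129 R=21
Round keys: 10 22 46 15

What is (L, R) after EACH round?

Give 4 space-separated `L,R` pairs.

Answer: 21,88 88,130 130,59 59,254

Derivation:
Round 1 (k=10): L=21 R=88
Round 2 (k=22): L=88 R=130
Round 3 (k=46): L=130 R=59
Round 4 (k=15): L=59 R=254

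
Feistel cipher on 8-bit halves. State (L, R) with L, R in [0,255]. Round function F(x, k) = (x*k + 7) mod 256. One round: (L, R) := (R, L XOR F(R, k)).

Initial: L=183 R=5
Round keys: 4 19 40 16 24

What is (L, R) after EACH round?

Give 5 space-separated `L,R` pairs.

Round 1 (k=4): L=5 R=172
Round 2 (k=19): L=172 R=206
Round 3 (k=40): L=206 R=155
Round 4 (k=16): L=155 R=121
Round 5 (k=24): L=121 R=196

Answer: 5,172 172,206 206,155 155,121 121,196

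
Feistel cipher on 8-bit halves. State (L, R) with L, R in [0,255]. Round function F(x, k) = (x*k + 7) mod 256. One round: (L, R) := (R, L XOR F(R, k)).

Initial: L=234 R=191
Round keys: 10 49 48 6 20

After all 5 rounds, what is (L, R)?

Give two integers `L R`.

Round 1 (k=10): L=191 R=151
Round 2 (k=49): L=151 R=81
Round 3 (k=48): L=81 R=160
Round 4 (k=6): L=160 R=150
Round 5 (k=20): L=150 R=31

Answer: 150 31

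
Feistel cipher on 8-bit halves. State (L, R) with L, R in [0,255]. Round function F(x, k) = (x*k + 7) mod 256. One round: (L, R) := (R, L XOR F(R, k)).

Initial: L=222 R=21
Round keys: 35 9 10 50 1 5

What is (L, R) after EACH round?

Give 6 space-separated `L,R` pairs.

Answer: 21,56 56,234 234,19 19,87 87,77 77,223

Derivation:
Round 1 (k=35): L=21 R=56
Round 2 (k=9): L=56 R=234
Round 3 (k=10): L=234 R=19
Round 4 (k=50): L=19 R=87
Round 5 (k=1): L=87 R=77
Round 6 (k=5): L=77 R=223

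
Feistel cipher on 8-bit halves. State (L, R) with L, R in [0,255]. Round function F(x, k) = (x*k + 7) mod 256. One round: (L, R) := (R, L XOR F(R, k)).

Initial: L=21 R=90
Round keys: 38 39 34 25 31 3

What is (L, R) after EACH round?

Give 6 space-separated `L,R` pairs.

Round 1 (k=38): L=90 R=118
Round 2 (k=39): L=118 R=91
Round 3 (k=34): L=91 R=107
Round 4 (k=25): L=107 R=33
Round 5 (k=31): L=33 R=109
Round 6 (k=3): L=109 R=111

Answer: 90,118 118,91 91,107 107,33 33,109 109,111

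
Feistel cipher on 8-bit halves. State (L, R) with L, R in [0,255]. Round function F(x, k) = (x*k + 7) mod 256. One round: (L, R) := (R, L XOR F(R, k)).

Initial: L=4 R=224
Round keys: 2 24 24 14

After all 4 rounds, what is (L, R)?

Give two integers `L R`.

Round 1 (k=2): L=224 R=195
Round 2 (k=24): L=195 R=175
Round 3 (k=24): L=175 R=172
Round 4 (k=14): L=172 R=192

Answer: 172 192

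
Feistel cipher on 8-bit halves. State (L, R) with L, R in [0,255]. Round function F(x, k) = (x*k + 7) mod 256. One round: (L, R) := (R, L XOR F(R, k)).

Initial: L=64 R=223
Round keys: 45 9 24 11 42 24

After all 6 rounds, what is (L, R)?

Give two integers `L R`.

Answer: 154 15

Derivation:
Round 1 (k=45): L=223 R=122
Round 2 (k=9): L=122 R=142
Round 3 (k=24): L=142 R=45
Round 4 (k=11): L=45 R=120
Round 5 (k=42): L=120 R=154
Round 6 (k=24): L=154 R=15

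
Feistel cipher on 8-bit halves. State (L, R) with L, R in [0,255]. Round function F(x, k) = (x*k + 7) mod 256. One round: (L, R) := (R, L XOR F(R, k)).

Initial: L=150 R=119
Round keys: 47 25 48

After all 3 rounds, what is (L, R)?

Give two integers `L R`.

Answer: 250 145

Derivation:
Round 1 (k=47): L=119 R=118
Round 2 (k=25): L=118 R=250
Round 3 (k=48): L=250 R=145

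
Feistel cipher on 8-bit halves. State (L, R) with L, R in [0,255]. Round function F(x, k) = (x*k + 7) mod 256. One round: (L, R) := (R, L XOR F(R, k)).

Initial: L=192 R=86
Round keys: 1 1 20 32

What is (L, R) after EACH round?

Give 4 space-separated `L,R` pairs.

Answer: 86,157 157,242 242,114 114,181

Derivation:
Round 1 (k=1): L=86 R=157
Round 2 (k=1): L=157 R=242
Round 3 (k=20): L=242 R=114
Round 4 (k=32): L=114 R=181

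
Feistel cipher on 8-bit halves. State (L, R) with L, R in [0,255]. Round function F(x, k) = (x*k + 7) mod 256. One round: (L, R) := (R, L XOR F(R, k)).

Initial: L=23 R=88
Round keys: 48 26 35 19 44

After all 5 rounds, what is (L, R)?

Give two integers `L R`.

Round 1 (k=48): L=88 R=144
Round 2 (k=26): L=144 R=255
Round 3 (k=35): L=255 R=116
Round 4 (k=19): L=116 R=92
Round 5 (k=44): L=92 R=163

Answer: 92 163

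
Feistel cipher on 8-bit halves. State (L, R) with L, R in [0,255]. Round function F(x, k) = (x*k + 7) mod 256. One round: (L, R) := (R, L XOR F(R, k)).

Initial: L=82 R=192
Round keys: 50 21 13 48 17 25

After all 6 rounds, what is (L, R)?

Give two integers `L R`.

Answer: 12 20

Derivation:
Round 1 (k=50): L=192 R=213
Round 2 (k=21): L=213 R=64
Round 3 (k=13): L=64 R=146
Round 4 (k=48): L=146 R=39
Round 5 (k=17): L=39 R=12
Round 6 (k=25): L=12 R=20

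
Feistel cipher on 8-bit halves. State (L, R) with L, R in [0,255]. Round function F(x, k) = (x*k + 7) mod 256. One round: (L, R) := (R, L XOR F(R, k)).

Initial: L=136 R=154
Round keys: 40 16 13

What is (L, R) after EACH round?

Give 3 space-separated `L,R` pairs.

Round 1 (k=40): L=154 R=159
Round 2 (k=16): L=159 R=109
Round 3 (k=13): L=109 R=15

Answer: 154,159 159,109 109,15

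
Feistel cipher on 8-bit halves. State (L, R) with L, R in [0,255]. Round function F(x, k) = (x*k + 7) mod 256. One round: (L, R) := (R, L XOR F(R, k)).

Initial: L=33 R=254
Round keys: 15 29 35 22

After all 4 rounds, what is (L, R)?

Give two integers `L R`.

Round 1 (k=15): L=254 R=200
Round 2 (k=29): L=200 R=81
Round 3 (k=35): L=81 R=210
Round 4 (k=22): L=210 R=66

Answer: 210 66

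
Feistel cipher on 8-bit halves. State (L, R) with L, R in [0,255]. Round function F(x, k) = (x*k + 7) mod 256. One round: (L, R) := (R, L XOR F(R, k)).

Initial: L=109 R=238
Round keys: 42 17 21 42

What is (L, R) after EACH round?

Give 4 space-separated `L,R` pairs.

Answer: 238,126 126,139 139,16 16,44

Derivation:
Round 1 (k=42): L=238 R=126
Round 2 (k=17): L=126 R=139
Round 3 (k=21): L=139 R=16
Round 4 (k=42): L=16 R=44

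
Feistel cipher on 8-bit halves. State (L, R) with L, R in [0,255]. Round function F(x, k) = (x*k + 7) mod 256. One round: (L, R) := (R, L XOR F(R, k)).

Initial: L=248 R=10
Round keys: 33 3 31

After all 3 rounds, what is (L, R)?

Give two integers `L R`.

Answer: 8 86

Derivation:
Round 1 (k=33): L=10 R=169
Round 2 (k=3): L=169 R=8
Round 3 (k=31): L=8 R=86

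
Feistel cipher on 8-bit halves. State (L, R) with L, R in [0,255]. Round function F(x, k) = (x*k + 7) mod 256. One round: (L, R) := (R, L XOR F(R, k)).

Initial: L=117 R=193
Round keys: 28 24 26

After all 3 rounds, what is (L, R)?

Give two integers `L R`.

Answer: 214 149

Derivation:
Round 1 (k=28): L=193 R=86
Round 2 (k=24): L=86 R=214
Round 3 (k=26): L=214 R=149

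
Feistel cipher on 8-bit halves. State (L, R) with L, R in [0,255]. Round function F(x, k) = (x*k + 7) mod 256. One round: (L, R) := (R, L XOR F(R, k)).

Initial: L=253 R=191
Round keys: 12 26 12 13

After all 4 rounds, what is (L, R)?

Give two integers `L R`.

Answer: 81 56

Derivation:
Round 1 (k=12): L=191 R=6
Round 2 (k=26): L=6 R=28
Round 3 (k=12): L=28 R=81
Round 4 (k=13): L=81 R=56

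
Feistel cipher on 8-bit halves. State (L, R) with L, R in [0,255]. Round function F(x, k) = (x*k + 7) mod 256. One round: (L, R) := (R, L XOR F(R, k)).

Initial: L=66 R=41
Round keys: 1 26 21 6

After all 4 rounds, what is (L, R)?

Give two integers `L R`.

Round 1 (k=1): L=41 R=114
Round 2 (k=26): L=114 R=178
Round 3 (k=21): L=178 R=211
Round 4 (k=6): L=211 R=75

Answer: 211 75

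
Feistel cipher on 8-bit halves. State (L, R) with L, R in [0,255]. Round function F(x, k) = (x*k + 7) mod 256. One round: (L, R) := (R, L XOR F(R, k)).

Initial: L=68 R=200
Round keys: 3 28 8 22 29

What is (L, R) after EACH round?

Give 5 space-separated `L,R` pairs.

Round 1 (k=3): L=200 R=27
Round 2 (k=28): L=27 R=51
Round 3 (k=8): L=51 R=132
Round 4 (k=22): L=132 R=108
Round 5 (k=29): L=108 R=199

Answer: 200,27 27,51 51,132 132,108 108,199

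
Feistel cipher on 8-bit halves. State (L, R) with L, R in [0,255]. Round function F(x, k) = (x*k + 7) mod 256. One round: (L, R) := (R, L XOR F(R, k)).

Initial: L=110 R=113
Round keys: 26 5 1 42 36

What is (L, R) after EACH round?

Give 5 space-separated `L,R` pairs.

Answer: 113,239 239,195 195,37 37,218 218,138

Derivation:
Round 1 (k=26): L=113 R=239
Round 2 (k=5): L=239 R=195
Round 3 (k=1): L=195 R=37
Round 4 (k=42): L=37 R=218
Round 5 (k=36): L=218 R=138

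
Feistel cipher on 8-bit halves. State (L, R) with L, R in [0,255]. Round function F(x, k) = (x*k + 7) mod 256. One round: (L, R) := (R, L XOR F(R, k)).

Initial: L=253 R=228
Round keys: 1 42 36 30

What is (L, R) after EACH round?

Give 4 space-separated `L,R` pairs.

Answer: 228,22 22,71 71,21 21,58

Derivation:
Round 1 (k=1): L=228 R=22
Round 2 (k=42): L=22 R=71
Round 3 (k=36): L=71 R=21
Round 4 (k=30): L=21 R=58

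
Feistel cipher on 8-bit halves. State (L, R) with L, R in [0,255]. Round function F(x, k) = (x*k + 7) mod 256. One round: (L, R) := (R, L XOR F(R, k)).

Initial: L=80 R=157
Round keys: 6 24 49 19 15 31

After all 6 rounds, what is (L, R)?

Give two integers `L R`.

Round 1 (k=6): L=157 R=229
Round 2 (k=24): L=229 R=226
Round 3 (k=49): L=226 R=172
Round 4 (k=19): L=172 R=41
Round 5 (k=15): L=41 R=194
Round 6 (k=31): L=194 R=172

Answer: 194 172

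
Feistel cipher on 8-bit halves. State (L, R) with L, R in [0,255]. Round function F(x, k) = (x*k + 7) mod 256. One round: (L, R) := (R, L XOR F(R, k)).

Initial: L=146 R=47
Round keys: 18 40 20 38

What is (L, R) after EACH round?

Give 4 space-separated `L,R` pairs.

Answer: 47,199 199,48 48,0 0,55

Derivation:
Round 1 (k=18): L=47 R=199
Round 2 (k=40): L=199 R=48
Round 3 (k=20): L=48 R=0
Round 4 (k=38): L=0 R=55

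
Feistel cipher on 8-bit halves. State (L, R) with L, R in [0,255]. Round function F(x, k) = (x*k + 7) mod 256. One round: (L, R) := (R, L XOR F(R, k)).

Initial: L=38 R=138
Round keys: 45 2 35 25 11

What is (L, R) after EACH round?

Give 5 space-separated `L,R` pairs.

Round 1 (k=45): L=138 R=111
Round 2 (k=2): L=111 R=111
Round 3 (k=35): L=111 R=91
Round 4 (k=25): L=91 R=133
Round 5 (k=11): L=133 R=229

Answer: 138,111 111,111 111,91 91,133 133,229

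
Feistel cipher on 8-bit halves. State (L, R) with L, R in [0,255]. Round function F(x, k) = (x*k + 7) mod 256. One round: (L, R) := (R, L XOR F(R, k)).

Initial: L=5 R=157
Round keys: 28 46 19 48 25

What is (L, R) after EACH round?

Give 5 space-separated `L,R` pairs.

Round 1 (k=28): L=157 R=54
Round 2 (k=46): L=54 R=38
Round 3 (k=19): L=38 R=239
Round 4 (k=48): L=239 R=241
Round 5 (k=25): L=241 R=127

Answer: 157,54 54,38 38,239 239,241 241,127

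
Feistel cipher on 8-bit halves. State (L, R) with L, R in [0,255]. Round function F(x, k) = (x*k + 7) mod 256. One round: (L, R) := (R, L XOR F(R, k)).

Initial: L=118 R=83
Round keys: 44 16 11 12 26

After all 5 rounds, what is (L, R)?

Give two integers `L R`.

Round 1 (k=44): L=83 R=61
Round 2 (k=16): L=61 R=132
Round 3 (k=11): L=132 R=142
Round 4 (k=12): L=142 R=43
Round 5 (k=26): L=43 R=235

Answer: 43 235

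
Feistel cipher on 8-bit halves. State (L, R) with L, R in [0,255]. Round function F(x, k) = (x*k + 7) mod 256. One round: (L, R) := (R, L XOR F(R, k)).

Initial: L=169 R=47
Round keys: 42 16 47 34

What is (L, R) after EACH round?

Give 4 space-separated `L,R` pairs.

Round 1 (k=42): L=47 R=20
Round 2 (k=16): L=20 R=104
Round 3 (k=47): L=104 R=11
Round 4 (k=34): L=11 R=21

Answer: 47,20 20,104 104,11 11,21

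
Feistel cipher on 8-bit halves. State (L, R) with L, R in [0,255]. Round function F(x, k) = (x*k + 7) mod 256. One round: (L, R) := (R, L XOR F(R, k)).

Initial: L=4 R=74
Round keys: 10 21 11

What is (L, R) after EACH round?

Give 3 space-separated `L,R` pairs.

Answer: 74,239 239,232 232,16

Derivation:
Round 1 (k=10): L=74 R=239
Round 2 (k=21): L=239 R=232
Round 3 (k=11): L=232 R=16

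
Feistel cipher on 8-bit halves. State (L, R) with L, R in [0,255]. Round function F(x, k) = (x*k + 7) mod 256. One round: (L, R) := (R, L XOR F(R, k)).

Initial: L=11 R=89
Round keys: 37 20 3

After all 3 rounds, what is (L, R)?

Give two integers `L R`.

Answer: 234 42

Derivation:
Round 1 (k=37): L=89 R=239
Round 2 (k=20): L=239 R=234
Round 3 (k=3): L=234 R=42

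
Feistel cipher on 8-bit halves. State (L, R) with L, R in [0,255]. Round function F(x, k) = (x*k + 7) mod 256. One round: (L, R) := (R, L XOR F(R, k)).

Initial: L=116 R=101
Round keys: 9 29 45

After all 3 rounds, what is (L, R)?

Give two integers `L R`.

Answer: 2 129

Derivation:
Round 1 (k=9): L=101 R=224
Round 2 (k=29): L=224 R=2
Round 3 (k=45): L=2 R=129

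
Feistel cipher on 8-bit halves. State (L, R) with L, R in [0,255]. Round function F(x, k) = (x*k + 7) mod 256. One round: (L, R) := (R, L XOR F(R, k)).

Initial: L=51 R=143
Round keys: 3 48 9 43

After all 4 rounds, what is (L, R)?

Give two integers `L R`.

Round 1 (k=3): L=143 R=135
Round 2 (k=48): L=135 R=216
Round 3 (k=9): L=216 R=24
Round 4 (k=43): L=24 R=215

Answer: 24 215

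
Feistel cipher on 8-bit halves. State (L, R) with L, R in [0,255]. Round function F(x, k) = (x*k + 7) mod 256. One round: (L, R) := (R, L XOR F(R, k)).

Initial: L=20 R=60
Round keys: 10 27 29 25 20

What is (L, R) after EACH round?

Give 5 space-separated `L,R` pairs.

Answer: 60,75 75,204 204,104 104,227 227,171

Derivation:
Round 1 (k=10): L=60 R=75
Round 2 (k=27): L=75 R=204
Round 3 (k=29): L=204 R=104
Round 4 (k=25): L=104 R=227
Round 5 (k=20): L=227 R=171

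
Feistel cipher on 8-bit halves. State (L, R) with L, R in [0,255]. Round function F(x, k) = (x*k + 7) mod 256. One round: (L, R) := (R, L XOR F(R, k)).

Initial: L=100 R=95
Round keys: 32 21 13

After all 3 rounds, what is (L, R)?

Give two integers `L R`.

Answer: 153 79

Derivation:
Round 1 (k=32): L=95 R=131
Round 2 (k=21): L=131 R=153
Round 3 (k=13): L=153 R=79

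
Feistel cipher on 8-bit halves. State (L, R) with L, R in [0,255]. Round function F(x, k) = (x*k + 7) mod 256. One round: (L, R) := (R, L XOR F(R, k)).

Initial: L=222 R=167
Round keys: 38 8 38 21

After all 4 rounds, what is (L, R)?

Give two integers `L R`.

Round 1 (k=38): L=167 R=15
Round 2 (k=8): L=15 R=216
Round 3 (k=38): L=216 R=24
Round 4 (k=21): L=24 R=39

Answer: 24 39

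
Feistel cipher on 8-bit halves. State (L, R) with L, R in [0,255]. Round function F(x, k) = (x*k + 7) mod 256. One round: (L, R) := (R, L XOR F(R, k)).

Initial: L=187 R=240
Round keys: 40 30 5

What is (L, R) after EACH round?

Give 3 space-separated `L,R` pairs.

Round 1 (k=40): L=240 R=60
Round 2 (k=30): L=60 R=255
Round 3 (k=5): L=255 R=62

Answer: 240,60 60,255 255,62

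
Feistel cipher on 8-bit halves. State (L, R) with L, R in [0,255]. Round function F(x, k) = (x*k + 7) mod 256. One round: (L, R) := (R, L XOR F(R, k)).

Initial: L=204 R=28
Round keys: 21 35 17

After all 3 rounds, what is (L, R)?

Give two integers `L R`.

Answer: 216 192

Derivation:
Round 1 (k=21): L=28 R=159
Round 2 (k=35): L=159 R=216
Round 3 (k=17): L=216 R=192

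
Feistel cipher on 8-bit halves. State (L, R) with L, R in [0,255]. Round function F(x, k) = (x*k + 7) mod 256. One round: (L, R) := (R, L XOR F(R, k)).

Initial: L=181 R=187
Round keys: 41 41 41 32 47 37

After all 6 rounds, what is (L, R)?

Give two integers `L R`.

Round 1 (k=41): L=187 R=79
Round 2 (k=41): L=79 R=21
Round 3 (k=41): L=21 R=43
Round 4 (k=32): L=43 R=114
Round 5 (k=47): L=114 R=222
Round 6 (k=37): L=222 R=111

Answer: 222 111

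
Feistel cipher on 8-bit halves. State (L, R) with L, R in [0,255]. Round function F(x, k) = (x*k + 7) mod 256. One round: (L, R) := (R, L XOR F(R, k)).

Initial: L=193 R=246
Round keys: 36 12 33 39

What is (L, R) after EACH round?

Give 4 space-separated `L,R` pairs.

Answer: 246,94 94,153 153,158 158,128

Derivation:
Round 1 (k=36): L=246 R=94
Round 2 (k=12): L=94 R=153
Round 3 (k=33): L=153 R=158
Round 4 (k=39): L=158 R=128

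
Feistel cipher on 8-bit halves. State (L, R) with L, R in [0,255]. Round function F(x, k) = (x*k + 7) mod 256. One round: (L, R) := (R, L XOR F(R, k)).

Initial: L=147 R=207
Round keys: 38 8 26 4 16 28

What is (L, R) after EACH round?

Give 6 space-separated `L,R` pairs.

Answer: 207,82 82,88 88,165 165,195 195,146 146,60

Derivation:
Round 1 (k=38): L=207 R=82
Round 2 (k=8): L=82 R=88
Round 3 (k=26): L=88 R=165
Round 4 (k=4): L=165 R=195
Round 5 (k=16): L=195 R=146
Round 6 (k=28): L=146 R=60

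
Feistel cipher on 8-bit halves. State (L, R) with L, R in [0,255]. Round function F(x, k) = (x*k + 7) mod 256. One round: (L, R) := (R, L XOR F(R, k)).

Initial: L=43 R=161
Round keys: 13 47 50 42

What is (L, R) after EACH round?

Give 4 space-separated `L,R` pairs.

Round 1 (k=13): L=161 R=31
Round 2 (k=47): L=31 R=25
Round 3 (k=50): L=25 R=246
Round 4 (k=42): L=246 R=122

Answer: 161,31 31,25 25,246 246,122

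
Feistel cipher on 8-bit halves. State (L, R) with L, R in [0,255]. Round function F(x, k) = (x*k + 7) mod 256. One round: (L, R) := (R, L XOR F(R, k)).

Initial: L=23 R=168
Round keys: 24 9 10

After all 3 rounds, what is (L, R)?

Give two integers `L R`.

Round 1 (k=24): L=168 R=208
Round 2 (k=9): L=208 R=255
Round 3 (k=10): L=255 R=45

Answer: 255 45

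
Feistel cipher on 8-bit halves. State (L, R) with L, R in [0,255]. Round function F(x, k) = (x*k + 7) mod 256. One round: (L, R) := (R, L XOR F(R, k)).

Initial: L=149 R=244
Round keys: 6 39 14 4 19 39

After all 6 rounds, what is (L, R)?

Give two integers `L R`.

Round 1 (k=6): L=244 R=42
Round 2 (k=39): L=42 R=153
Round 3 (k=14): L=153 R=79
Round 4 (k=4): L=79 R=218
Round 5 (k=19): L=218 R=122
Round 6 (k=39): L=122 R=71

Answer: 122 71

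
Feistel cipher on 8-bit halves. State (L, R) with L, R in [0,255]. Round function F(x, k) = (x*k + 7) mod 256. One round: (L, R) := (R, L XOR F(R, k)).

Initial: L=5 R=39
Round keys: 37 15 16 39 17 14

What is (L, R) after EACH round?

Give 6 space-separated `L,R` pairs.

Answer: 39,175 175,111 111,88 88,0 0,95 95,57

Derivation:
Round 1 (k=37): L=39 R=175
Round 2 (k=15): L=175 R=111
Round 3 (k=16): L=111 R=88
Round 4 (k=39): L=88 R=0
Round 5 (k=17): L=0 R=95
Round 6 (k=14): L=95 R=57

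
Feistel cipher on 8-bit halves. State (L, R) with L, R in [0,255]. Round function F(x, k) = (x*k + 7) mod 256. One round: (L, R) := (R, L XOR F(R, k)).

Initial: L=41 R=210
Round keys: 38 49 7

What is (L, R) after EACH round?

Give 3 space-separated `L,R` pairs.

Answer: 210,26 26,211 211,214

Derivation:
Round 1 (k=38): L=210 R=26
Round 2 (k=49): L=26 R=211
Round 3 (k=7): L=211 R=214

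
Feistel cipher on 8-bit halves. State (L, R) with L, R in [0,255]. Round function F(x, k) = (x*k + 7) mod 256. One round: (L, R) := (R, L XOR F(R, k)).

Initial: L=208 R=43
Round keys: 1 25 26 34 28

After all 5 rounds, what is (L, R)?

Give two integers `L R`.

Answer: 43 66

Derivation:
Round 1 (k=1): L=43 R=226
Round 2 (k=25): L=226 R=50
Round 3 (k=26): L=50 R=249
Round 4 (k=34): L=249 R=43
Round 5 (k=28): L=43 R=66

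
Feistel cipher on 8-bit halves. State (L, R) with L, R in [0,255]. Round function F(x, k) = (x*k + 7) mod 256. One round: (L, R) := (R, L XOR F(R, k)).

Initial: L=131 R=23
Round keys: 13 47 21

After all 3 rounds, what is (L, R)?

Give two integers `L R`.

Round 1 (k=13): L=23 R=177
Round 2 (k=47): L=177 R=145
Round 3 (k=21): L=145 R=93

Answer: 145 93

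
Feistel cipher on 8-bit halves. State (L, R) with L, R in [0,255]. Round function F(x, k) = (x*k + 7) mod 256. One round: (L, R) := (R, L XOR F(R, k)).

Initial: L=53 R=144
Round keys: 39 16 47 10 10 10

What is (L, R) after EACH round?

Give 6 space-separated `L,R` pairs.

Round 1 (k=39): L=144 R=194
Round 2 (k=16): L=194 R=183
Round 3 (k=47): L=183 R=98
Round 4 (k=10): L=98 R=108
Round 5 (k=10): L=108 R=93
Round 6 (k=10): L=93 R=197

Answer: 144,194 194,183 183,98 98,108 108,93 93,197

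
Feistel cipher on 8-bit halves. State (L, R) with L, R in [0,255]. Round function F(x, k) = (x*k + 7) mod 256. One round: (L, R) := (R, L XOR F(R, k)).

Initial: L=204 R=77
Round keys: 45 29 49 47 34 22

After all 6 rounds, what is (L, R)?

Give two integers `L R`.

Answer: 62 155

Derivation:
Round 1 (k=45): L=77 R=92
Round 2 (k=29): L=92 R=62
Round 3 (k=49): L=62 R=185
Round 4 (k=47): L=185 R=192
Round 5 (k=34): L=192 R=62
Round 6 (k=22): L=62 R=155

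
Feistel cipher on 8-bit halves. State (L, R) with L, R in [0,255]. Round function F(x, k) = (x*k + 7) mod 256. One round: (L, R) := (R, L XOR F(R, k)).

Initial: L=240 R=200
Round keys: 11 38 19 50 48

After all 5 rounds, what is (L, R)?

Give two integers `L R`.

Round 1 (k=11): L=200 R=111
Round 2 (k=38): L=111 R=73
Round 3 (k=19): L=73 R=29
Round 4 (k=50): L=29 R=248
Round 5 (k=48): L=248 R=154

Answer: 248 154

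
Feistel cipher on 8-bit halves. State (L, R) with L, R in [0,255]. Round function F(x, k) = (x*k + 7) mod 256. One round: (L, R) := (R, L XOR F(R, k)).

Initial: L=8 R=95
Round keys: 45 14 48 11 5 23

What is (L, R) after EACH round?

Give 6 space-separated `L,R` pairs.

Round 1 (k=45): L=95 R=178
Round 2 (k=14): L=178 R=156
Round 3 (k=48): L=156 R=245
Round 4 (k=11): L=245 R=18
Round 5 (k=5): L=18 R=148
Round 6 (k=23): L=148 R=65

Answer: 95,178 178,156 156,245 245,18 18,148 148,65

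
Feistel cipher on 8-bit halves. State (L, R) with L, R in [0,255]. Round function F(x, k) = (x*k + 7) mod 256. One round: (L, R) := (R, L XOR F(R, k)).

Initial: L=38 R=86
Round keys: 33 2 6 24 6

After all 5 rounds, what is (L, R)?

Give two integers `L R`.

Answer: 156 157

Derivation:
Round 1 (k=33): L=86 R=59
Round 2 (k=2): L=59 R=43
Round 3 (k=6): L=43 R=50
Round 4 (k=24): L=50 R=156
Round 5 (k=6): L=156 R=157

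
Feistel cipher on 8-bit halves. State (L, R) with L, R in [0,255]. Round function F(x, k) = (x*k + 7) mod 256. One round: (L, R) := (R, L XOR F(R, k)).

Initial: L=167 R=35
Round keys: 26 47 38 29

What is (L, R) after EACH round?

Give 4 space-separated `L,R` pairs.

Answer: 35,50 50,22 22,121 121,170

Derivation:
Round 1 (k=26): L=35 R=50
Round 2 (k=47): L=50 R=22
Round 3 (k=38): L=22 R=121
Round 4 (k=29): L=121 R=170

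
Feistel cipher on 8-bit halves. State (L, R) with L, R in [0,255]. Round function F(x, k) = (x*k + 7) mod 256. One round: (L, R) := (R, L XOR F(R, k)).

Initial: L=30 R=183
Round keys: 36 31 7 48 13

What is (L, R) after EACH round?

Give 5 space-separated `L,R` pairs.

Round 1 (k=36): L=183 R=221
Round 2 (k=31): L=221 R=125
Round 3 (k=7): L=125 R=175
Round 4 (k=48): L=175 R=170
Round 5 (k=13): L=170 R=6

Answer: 183,221 221,125 125,175 175,170 170,6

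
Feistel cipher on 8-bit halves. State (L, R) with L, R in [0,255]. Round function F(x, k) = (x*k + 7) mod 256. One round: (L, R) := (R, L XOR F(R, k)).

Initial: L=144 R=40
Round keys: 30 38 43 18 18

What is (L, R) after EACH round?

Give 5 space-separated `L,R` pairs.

Answer: 40,39 39,249 249,253 253,40 40,42

Derivation:
Round 1 (k=30): L=40 R=39
Round 2 (k=38): L=39 R=249
Round 3 (k=43): L=249 R=253
Round 4 (k=18): L=253 R=40
Round 5 (k=18): L=40 R=42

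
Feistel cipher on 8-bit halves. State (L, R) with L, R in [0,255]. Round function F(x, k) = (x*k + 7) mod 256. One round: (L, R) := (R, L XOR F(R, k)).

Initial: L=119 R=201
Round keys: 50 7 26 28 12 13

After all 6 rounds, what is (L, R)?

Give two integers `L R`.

Answer: 50 34

Derivation:
Round 1 (k=50): L=201 R=62
Round 2 (k=7): L=62 R=112
Round 3 (k=26): L=112 R=89
Round 4 (k=28): L=89 R=179
Round 5 (k=12): L=179 R=50
Round 6 (k=13): L=50 R=34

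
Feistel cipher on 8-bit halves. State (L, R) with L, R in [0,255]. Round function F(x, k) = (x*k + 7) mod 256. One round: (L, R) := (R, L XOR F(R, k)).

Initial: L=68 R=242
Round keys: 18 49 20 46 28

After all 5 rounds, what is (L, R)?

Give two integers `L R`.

Round 1 (k=18): L=242 R=79
Round 2 (k=49): L=79 R=212
Round 3 (k=20): L=212 R=216
Round 4 (k=46): L=216 R=3
Round 5 (k=28): L=3 R=131

Answer: 3 131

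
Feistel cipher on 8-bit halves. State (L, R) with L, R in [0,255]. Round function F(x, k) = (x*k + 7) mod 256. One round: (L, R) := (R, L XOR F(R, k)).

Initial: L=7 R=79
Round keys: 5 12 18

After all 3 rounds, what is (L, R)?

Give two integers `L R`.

Answer: 76 202

Derivation:
Round 1 (k=5): L=79 R=149
Round 2 (k=12): L=149 R=76
Round 3 (k=18): L=76 R=202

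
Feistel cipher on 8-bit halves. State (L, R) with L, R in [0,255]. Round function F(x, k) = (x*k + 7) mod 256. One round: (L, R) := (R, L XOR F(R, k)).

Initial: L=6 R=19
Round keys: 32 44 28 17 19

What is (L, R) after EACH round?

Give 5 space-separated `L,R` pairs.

Round 1 (k=32): L=19 R=97
Round 2 (k=44): L=97 R=160
Round 3 (k=28): L=160 R=230
Round 4 (k=17): L=230 R=237
Round 5 (k=19): L=237 R=120

Answer: 19,97 97,160 160,230 230,237 237,120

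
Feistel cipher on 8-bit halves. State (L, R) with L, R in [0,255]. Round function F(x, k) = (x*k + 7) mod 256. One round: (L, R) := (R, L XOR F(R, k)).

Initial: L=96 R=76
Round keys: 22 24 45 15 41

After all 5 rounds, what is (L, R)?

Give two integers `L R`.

Round 1 (k=22): L=76 R=239
Round 2 (k=24): L=239 R=35
Round 3 (k=45): L=35 R=193
Round 4 (k=15): L=193 R=117
Round 5 (k=41): L=117 R=5

Answer: 117 5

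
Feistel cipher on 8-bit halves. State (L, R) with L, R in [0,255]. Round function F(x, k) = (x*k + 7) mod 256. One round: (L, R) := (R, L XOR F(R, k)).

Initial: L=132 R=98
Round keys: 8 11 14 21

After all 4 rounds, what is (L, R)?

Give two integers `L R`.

Round 1 (k=8): L=98 R=147
Round 2 (k=11): L=147 R=58
Round 3 (k=14): L=58 R=160
Round 4 (k=21): L=160 R=29

Answer: 160 29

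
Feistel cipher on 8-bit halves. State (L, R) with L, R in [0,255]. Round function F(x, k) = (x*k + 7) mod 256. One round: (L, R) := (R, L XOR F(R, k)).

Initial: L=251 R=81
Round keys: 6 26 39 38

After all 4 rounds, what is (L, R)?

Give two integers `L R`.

Answer: 211 75

Derivation:
Round 1 (k=6): L=81 R=22
Round 2 (k=26): L=22 R=18
Round 3 (k=39): L=18 R=211
Round 4 (k=38): L=211 R=75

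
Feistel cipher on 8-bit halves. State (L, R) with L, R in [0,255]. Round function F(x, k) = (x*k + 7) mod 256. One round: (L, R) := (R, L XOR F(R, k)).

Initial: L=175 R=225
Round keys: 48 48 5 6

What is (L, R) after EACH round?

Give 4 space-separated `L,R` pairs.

Answer: 225,152 152,102 102,157 157,211

Derivation:
Round 1 (k=48): L=225 R=152
Round 2 (k=48): L=152 R=102
Round 3 (k=5): L=102 R=157
Round 4 (k=6): L=157 R=211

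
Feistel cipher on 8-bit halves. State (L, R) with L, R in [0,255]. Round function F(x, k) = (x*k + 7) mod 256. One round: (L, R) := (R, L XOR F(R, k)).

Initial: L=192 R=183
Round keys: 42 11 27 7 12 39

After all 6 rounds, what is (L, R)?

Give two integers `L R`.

Answer: 92 154

Derivation:
Round 1 (k=42): L=183 R=205
Round 2 (k=11): L=205 R=97
Round 3 (k=27): L=97 R=143
Round 4 (k=7): L=143 R=145
Round 5 (k=12): L=145 R=92
Round 6 (k=39): L=92 R=154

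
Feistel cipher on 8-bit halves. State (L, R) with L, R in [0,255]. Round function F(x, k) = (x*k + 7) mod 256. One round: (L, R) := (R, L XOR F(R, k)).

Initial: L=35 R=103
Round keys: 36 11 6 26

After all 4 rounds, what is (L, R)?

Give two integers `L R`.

Answer: 167 125

Derivation:
Round 1 (k=36): L=103 R=160
Round 2 (k=11): L=160 R=128
Round 3 (k=6): L=128 R=167
Round 4 (k=26): L=167 R=125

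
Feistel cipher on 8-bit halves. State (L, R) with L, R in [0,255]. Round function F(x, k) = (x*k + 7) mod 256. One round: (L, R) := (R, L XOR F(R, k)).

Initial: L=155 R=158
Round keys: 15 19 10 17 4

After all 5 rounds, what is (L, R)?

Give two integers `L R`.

Round 1 (k=15): L=158 R=210
Round 2 (k=19): L=210 R=3
Round 3 (k=10): L=3 R=247
Round 4 (k=17): L=247 R=109
Round 5 (k=4): L=109 R=76

Answer: 109 76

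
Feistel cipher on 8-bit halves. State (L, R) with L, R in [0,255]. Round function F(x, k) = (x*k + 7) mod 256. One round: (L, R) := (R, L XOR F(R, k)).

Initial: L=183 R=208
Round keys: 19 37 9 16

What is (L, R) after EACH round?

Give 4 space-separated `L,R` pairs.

Round 1 (k=19): L=208 R=192
Round 2 (k=37): L=192 R=23
Round 3 (k=9): L=23 R=22
Round 4 (k=16): L=22 R=112

Answer: 208,192 192,23 23,22 22,112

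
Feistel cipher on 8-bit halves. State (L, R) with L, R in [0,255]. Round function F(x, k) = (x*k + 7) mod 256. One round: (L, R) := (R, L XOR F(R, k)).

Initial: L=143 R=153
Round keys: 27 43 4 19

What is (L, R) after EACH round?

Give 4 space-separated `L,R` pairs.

Round 1 (k=27): L=153 R=165
Round 2 (k=43): L=165 R=39
Round 3 (k=4): L=39 R=6
Round 4 (k=19): L=6 R=94

Answer: 153,165 165,39 39,6 6,94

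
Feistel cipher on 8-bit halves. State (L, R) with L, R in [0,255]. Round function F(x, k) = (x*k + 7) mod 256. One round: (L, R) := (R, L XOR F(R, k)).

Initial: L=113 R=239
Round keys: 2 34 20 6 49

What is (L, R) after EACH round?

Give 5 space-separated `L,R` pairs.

Answer: 239,148 148,64 64,147 147,57 57,99

Derivation:
Round 1 (k=2): L=239 R=148
Round 2 (k=34): L=148 R=64
Round 3 (k=20): L=64 R=147
Round 4 (k=6): L=147 R=57
Round 5 (k=49): L=57 R=99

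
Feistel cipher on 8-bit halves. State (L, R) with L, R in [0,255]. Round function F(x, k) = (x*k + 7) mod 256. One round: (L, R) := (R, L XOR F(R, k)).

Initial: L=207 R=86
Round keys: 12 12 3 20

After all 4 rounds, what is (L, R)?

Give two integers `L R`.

Answer: 58 222

Derivation:
Round 1 (k=12): L=86 R=192
Round 2 (k=12): L=192 R=81
Round 3 (k=3): L=81 R=58
Round 4 (k=20): L=58 R=222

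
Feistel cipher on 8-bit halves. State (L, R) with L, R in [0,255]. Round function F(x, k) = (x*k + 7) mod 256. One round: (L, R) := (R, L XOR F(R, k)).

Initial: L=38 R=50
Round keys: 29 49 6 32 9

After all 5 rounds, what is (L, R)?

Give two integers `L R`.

Round 1 (k=29): L=50 R=151
Round 2 (k=49): L=151 R=220
Round 3 (k=6): L=220 R=184
Round 4 (k=32): L=184 R=219
Round 5 (k=9): L=219 R=2

Answer: 219 2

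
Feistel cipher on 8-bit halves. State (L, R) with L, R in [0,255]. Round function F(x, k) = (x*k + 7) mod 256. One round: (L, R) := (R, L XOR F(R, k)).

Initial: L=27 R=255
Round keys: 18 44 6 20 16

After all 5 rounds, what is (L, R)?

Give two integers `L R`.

Round 1 (k=18): L=255 R=238
Round 2 (k=44): L=238 R=16
Round 3 (k=6): L=16 R=137
Round 4 (k=20): L=137 R=171
Round 5 (k=16): L=171 R=62

Answer: 171 62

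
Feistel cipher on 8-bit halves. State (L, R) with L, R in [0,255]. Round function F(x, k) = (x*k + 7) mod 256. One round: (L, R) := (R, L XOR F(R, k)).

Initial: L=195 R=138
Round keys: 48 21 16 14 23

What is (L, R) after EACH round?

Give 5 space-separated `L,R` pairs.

Answer: 138,36 36,113 113,51 51,160 160,84

Derivation:
Round 1 (k=48): L=138 R=36
Round 2 (k=21): L=36 R=113
Round 3 (k=16): L=113 R=51
Round 4 (k=14): L=51 R=160
Round 5 (k=23): L=160 R=84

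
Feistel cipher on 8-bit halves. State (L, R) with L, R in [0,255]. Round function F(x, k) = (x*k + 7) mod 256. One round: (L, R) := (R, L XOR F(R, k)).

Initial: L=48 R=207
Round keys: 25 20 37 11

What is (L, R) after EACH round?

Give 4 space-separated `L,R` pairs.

Round 1 (k=25): L=207 R=14
Round 2 (k=20): L=14 R=208
Round 3 (k=37): L=208 R=25
Round 4 (k=11): L=25 R=202

Answer: 207,14 14,208 208,25 25,202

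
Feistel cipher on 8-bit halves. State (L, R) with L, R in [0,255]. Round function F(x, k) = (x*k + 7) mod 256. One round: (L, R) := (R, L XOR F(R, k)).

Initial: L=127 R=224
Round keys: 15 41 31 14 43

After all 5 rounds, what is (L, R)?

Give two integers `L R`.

Round 1 (k=15): L=224 R=88
Round 2 (k=41): L=88 R=255
Round 3 (k=31): L=255 R=176
Round 4 (k=14): L=176 R=88
Round 5 (k=43): L=88 R=127

Answer: 88 127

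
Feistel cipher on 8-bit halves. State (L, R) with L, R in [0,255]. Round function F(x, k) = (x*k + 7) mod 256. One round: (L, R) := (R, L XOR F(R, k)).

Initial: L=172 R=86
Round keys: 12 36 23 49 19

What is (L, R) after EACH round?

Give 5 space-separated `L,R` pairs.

Answer: 86,163 163,165 165,121 121,149 149,111

Derivation:
Round 1 (k=12): L=86 R=163
Round 2 (k=36): L=163 R=165
Round 3 (k=23): L=165 R=121
Round 4 (k=49): L=121 R=149
Round 5 (k=19): L=149 R=111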